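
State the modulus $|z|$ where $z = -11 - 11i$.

|z| = sqrt(a^2 + b^2) = sqrt((-11)^2 + (-11)^2) = sqrt(242) = sqrt(242)


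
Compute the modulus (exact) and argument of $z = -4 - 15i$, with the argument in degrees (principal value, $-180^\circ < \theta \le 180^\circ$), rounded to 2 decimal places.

|z| = sqrt((-4)^2 + (-15)^2) = sqrt(241)
arg(z) = arctan(b/a) = arctan(-15/-4) (quadrant-adjusted) = -104.93°


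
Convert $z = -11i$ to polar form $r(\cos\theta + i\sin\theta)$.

r = |z| = sqrt(a^2 + b^2) = sqrt((0)^2 + (-11)^2) = sqrt(0 + 121) = sqrt(121) = 11
a = 0 and b < 0, so z lies on the negative imaginary axis: θ = 270°
z = 11(cos 270° + i sin 270°)


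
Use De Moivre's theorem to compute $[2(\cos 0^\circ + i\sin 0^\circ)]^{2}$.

By De Moivre: z^n = r^n(cos(nθ) + i sin(nθ))
= 2^2(cos(2*0°) + i sin(2*0°))
= 4(cos 0° + i sin 0°)
= 4


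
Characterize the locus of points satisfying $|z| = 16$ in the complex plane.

|z| = 16 means sqrt(x^2 + y^2) = 16
This is a circle of radius 16 centered at the origin


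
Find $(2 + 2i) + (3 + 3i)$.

(2 + 3) + (2 + 3)i = 5 + 5i


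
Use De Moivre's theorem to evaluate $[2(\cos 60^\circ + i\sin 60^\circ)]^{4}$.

By De Moivre: z^n = r^n(cos(nθ) + i sin(nθ))
= 2^4(cos(4*60°) + i sin(4*60°))
= 16(cos 240° + i sin 240°)
= -8 - 8*sqrt(3)i


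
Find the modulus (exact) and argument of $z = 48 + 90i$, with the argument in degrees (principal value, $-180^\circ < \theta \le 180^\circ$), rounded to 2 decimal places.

|z| = sqrt(48^2 + 90^2) = 102
arg(z) = arctan(b/a) = arctan(90/48) (quadrant-adjusted) = 61.93°


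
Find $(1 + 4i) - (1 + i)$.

(1 - 1) + (4 - 1)i = 3i


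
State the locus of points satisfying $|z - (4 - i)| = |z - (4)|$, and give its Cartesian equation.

|z - z1| = |z - z2| means z is equidistant from z1 and z2,
i.e. the perpendicular bisector of the segment from (4, -1) to (4, 0) (midpoint (4, -1/2)).
With z = x + yi, square both sides:
(x - 4)^2 + (y - (-1))^2 = (x - 4)^2 + (y - 0)^2
The x^2 and y^2 terms cancel: 0x + 2y = 16 - 17 = -1
Simplify: y = -1/2
Locus: Perpendicular bisector of the segment from (4, -1) to (4, 0): the line y = -1/2


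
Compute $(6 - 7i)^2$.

(a + bi)^2 = a^2 - b^2 + 2abi
= 6^2 - (-7)^2 + 2*6*(-7)i
= -13 - 84i


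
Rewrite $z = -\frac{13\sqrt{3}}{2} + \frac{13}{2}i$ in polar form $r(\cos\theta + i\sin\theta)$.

r = |z| = sqrt(a^2 + b^2) = sqrt((-13*sqrt(3)/2)^2 + (13/2)^2) = sqrt(507/4 + 169/4) = sqrt(169) = 13
θ = arctan(b/a) = arctan(6.5/-11.2583) (quadrant-adjusted) = 150°
z = 13(cos 150° + i sin 150°)


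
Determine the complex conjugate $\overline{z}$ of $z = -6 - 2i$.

If z = a + bi, then conjugate(z) = a - bi
conjugate(-6 - 2i) = -6 + 2i


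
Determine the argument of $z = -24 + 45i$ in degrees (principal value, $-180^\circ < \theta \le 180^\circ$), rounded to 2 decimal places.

θ = arctan(b/a) = arctan(45/-24) (quadrant-adjusted) = 118.07°


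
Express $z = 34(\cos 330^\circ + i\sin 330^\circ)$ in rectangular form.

a = r cos θ = 34 * sqrt(3)/2 = 17*sqrt(3)
b = r sin θ = 34 * -1/2 = -17
z = 17*sqrt(3) - 17i


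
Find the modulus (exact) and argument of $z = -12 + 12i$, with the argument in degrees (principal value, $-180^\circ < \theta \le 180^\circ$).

|z| = sqrt((-12)^2 + 12^2) = sqrt(288)
arg(z) = arctan(b/a) = arctan(12/-12) (quadrant-adjusted) = 135°


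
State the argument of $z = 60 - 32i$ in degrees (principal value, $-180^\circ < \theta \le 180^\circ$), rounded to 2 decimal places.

θ = arctan(b/a) = arctan(-32/60) (quadrant-adjusted) = -28.07°


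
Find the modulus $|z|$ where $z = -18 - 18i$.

|z| = sqrt(a^2 + b^2) = sqrt((-18)^2 + (-18)^2) = sqrt(648) = sqrt(648)


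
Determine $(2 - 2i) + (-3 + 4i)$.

(2 + (-3)) + (-2 + 4)i = -1 + 2i


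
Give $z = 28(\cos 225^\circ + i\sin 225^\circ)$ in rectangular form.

a = r cos θ = 28 * -sqrt(2)/2 = -14*sqrt(2)
b = r sin θ = 28 * -sqrt(2)/2 = -14*sqrt(2)
z = -14*sqrt(2) - 14*sqrt(2)i


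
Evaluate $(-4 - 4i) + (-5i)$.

(-4 + 0) + (-4 + (-5))i = -4 - 9i


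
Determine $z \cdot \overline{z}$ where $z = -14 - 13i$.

z * conjugate(z) = |z|^2 = a^2 + b^2
= (-14)^2 + (-13)^2 = 365


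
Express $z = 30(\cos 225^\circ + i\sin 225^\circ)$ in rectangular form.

a = r cos θ = 30 * -sqrt(2)/2 = -15*sqrt(2)
b = r sin θ = 30 * -sqrt(2)/2 = -15*sqrt(2)
z = -15*sqrt(2) - 15*sqrt(2)i


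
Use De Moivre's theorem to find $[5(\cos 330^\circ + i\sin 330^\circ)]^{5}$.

By De Moivre: z^n = r^n(cos(nθ) + i sin(nθ))
= 5^5(cos(5*330°) + i sin(5*330°))
= 3125(cos 210° + i sin 210°)
= -3125*sqrt(3)/2 - (3125/2)i


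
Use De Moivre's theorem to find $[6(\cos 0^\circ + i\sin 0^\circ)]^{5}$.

By De Moivre: z^n = r^n(cos(nθ) + i sin(nθ))
= 6^5(cos(5*0°) + i sin(5*0°))
= 7776(cos 0° + i sin 0°)
= 7776


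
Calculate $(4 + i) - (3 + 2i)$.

(4 - 3) + (1 - 2)i = 1 - i


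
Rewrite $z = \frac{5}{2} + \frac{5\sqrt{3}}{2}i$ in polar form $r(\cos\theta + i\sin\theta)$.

r = |z| = sqrt(a^2 + b^2) = sqrt((5/2)^2 + (5*sqrt(3)/2)^2) = sqrt(25/4 + 75/4) = sqrt(25) = 5
θ = arctan(b/a) = arctan(4.3301/2.5) (quadrant-adjusted) = 60°
z = 5(cos 60° + i sin 60°)


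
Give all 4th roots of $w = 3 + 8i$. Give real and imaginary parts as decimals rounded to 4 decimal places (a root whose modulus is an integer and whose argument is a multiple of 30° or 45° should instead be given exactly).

|w| = sqrt(73) ≈ 8.544004, arg(w) ≈ 69.443955°
Root modulus = sqrt(73)^(1/4) ≈ 1.709682
Root arguments: θ_k = (arg(w) + 360°k)/4 for k = 0, 1, ..., 3
Compute each root as (root modulus)(cos θ_k + i sin θ_k) using full-precision intermediates, then round to 4 decimal places.
Roots: 1.6318 + 0.5102i, -0.5102 + 1.6318i, -1.6318 - 0.5102i, 0.5102 - 1.6318i


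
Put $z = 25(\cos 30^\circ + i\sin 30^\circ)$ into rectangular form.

a = r cos θ = 25 * sqrt(3)/2 = 25*sqrt(3)/2
b = r sin θ = 25 * 1/2 = 25/2
z = 25*sqrt(3)/2 + (25/2)i


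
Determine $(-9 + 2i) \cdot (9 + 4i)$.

(a1*a2 - b1*b2) + (a1*b2 + b1*a2)i
= (-81 - 8) + (-36 + 18)i
= -89 - 18i


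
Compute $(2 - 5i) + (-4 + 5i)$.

(2 + (-4)) + (-5 + 5)i = -2


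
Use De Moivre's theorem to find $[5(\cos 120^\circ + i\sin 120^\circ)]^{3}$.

By De Moivre: z^n = r^n(cos(nθ) + i sin(nθ))
= 5^3(cos(3*120°) + i sin(3*120°))
= 125(cos 0° + i sin 0°)
= 125


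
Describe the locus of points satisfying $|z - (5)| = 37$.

|z - z0| = r describes a circle centered at z0 with radius r
Here z0 = 5 and r = 37
Locus: Circle centered at (5, 0) with radius 37


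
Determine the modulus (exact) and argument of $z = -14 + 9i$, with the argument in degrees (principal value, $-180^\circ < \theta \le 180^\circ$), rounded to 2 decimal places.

|z| = sqrt((-14)^2 + 9^2) = sqrt(277)
arg(z) = arctan(b/a) = arctan(9/-14) (quadrant-adjusted) = 147.26°


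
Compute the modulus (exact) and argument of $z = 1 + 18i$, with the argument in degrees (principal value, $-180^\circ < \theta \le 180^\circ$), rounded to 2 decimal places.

|z| = sqrt(1^2 + 18^2) = sqrt(325)
arg(z) = arctan(b/a) = arctan(18/1) (quadrant-adjusted) = 86.82°


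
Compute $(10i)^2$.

(a + bi)^2 = a^2 - b^2 + 2abi
= 0^2 - 10^2 + 2*0*10i
= -100


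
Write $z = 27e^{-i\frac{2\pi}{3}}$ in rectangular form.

a = r cos θ = 27 * -1/2 = -27/2
b = r sin θ = 27 * -sqrt(3)/2 = -27*sqrt(3)/2
z = -27/2 - (27*sqrt(3)/2)i


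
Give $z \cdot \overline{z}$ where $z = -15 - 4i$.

z * conjugate(z) = |z|^2 = a^2 + b^2
= (-15)^2 + (-4)^2 = 241


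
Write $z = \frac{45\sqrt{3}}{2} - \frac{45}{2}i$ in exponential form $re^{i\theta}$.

r = |z| = sqrt((45*sqrt(3)/2)^2 + (-45/2)^2) = sqrt(6075/4 + 2025/4) = sqrt(2025) = 45
θ = arctan(b/a) = arctan(-22.5/38.9711) (quadrant-adjusted) = -30° = -π/6
z = 45e^(-i*π/6)


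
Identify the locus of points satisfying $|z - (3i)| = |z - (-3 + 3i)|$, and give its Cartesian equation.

|z - z1| = |z - z2| means z is equidistant from z1 and z2,
i.e. the perpendicular bisector of the segment from (0, 3) to (-3, 3) (midpoint (-3/2, 3)).
With z = x + yi, square both sides:
(x - 0)^2 + (y - 3)^2 = (x - (-3))^2 + (y - 3)^2
The x^2 and y^2 terms cancel: -6x + 0y = 18 - 9 = 9
Simplify: x = -3/2
Locus: Perpendicular bisector of the segment from (0, 3) to (-3, 3): the line x = -3/2


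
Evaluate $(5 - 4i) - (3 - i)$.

(5 - 3) + (-4 - (-1))i = 2 - 3i


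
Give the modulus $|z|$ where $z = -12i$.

|z| = sqrt(a^2 + b^2) = sqrt(0^2 + (-12)^2) = sqrt(144) = 12


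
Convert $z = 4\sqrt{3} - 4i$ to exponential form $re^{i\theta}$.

r = |z| = sqrt((4*sqrt(3))^2 + (-4)^2) = sqrt(48 + 16) = sqrt(64) = 8
θ = arctan(b/a) = arctan(-4/6.9282) (quadrant-adjusted) = -30° = -π/6
z = 8e^(-i*π/6)


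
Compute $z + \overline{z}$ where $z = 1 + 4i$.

z + conjugate(z) = (a + bi) + (a - bi) = 2a
= 2 * 1 = 2


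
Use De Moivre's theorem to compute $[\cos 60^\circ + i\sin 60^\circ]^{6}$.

By De Moivre: z^n = r^n(cos(nθ) + i sin(nθ))
= 1^6(cos(6*60°) + i sin(6*60°))
= 1(cos 0° + i sin 0°)
= 1


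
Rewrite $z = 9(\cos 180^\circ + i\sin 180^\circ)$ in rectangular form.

a = r cos θ = 9 * -1 = -9
b = r sin θ = 9 * 0 = 0
z = -9


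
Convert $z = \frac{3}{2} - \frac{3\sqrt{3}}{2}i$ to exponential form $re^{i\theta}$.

r = |z| = sqrt((3/2)^2 + (-3*sqrt(3)/2)^2) = sqrt(9/4 + 27/4) = sqrt(9) = 3
θ = arctan(b/a) = arctan(-2.5981/1.5) (quadrant-adjusted) = -60° = -π/3
z = 3e^(-i*π/3)


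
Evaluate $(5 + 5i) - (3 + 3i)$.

(5 - 3) + (5 - 3)i = 2 + 2i


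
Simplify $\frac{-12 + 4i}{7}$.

Divisor is real, so divide each part by 7:
= -12/7 + (4/7)i


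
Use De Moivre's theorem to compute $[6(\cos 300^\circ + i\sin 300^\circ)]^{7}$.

By De Moivre: z^n = r^n(cos(nθ) + i sin(nθ))
= 6^7(cos(7*300°) + i sin(7*300°))
= 279936(cos 300° + i sin 300°)
= 139968 - 139968*sqrt(3)i


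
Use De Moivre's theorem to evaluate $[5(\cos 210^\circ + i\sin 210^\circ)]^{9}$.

By De Moivre: z^n = r^n(cos(nθ) + i sin(nθ))
= 5^9(cos(9*210°) + i sin(9*210°))
= 1953125(cos 90° + i sin 90°)
= 1953125i


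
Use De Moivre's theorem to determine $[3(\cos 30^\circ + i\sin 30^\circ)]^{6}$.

By De Moivre: z^n = r^n(cos(nθ) + i sin(nθ))
= 3^6(cos(6*30°) + i sin(6*30°))
= 729(cos 180° + i sin 180°)
= -729


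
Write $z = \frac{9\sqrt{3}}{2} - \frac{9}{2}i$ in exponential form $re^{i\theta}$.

r = |z| = sqrt((9*sqrt(3)/2)^2 + (-9/2)^2) = sqrt(243/4 + 81/4) = sqrt(81) = 9
θ = arctan(b/a) = arctan(-4.5/7.7942) (quadrant-adjusted) = -30° = -π/6
z = 9e^(-i*π/6)


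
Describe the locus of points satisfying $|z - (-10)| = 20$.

|z - z0| = r describes a circle centered at z0 with radius r
Here z0 = -10 and r = 20
Locus: Circle centered at (-10, 0) with radius 20


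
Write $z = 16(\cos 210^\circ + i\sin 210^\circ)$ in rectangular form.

a = r cos θ = 16 * -sqrt(3)/2 = -8*sqrt(3)
b = r sin θ = 16 * -1/2 = -8
z = -8*sqrt(3) - 8i


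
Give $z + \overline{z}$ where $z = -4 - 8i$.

z + conjugate(z) = (a + bi) + (a - bi) = 2a
= 2 * (-4) = -8


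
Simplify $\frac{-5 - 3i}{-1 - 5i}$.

Multiply numerator and denominator by conjugate (-1 + 5i):
= (-5 - 3i)(-1 + 5i) / ((-1)^2 + (-5)^2)
= (20 - 22i) / 26
Divide through by 2: (10 - 11i) / 13
= 10/13 - (11/13)i


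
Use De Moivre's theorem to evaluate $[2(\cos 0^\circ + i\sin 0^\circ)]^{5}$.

By De Moivre: z^n = r^n(cos(nθ) + i sin(nθ))
= 2^5(cos(5*0°) + i sin(5*0°))
= 32(cos 0° + i sin 0°)
= 32


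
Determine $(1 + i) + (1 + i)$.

(1 + 1) + (1 + 1)i = 2 + 2i


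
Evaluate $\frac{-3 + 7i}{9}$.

Divisor is real, so divide each part by 9:
= -1/3 + (7/9)i


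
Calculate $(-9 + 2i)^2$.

(a + bi)^2 = a^2 - b^2 + 2abi
= (-9)^2 - 2^2 + 2*(-9)*2i
= 77 - 36i


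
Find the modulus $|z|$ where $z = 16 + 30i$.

|z| = sqrt(a^2 + b^2) = sqrt(16^2 + 30^2) = sqrt(1156) = 34


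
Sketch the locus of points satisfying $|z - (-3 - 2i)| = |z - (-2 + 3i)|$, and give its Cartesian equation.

|z - z1| = |z - z2| means z is equidistant from z1 and z2,
i.e. the perpendicular bisector of the segment from (-3, -2) to (-2, 3) (midpoint (-5/2, 1/2)).
With z = x + yi, square both sides:
(x - (-3))^2 + (y - (-2))^2 = (x - (-2))^2 + (y - 3)^2
The x^2 and y^2 terms cancel: 2x + 10y = 13 - 13 = 0
Simplify: x + 5y = 0
Locus: Perpendicular bisector of the segment from (-3, -2) to (-2, 3): the line x + 5y = 0


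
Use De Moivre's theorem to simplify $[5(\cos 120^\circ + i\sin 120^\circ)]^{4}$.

By De Moivre: z^n = r^n(cos(nθ) + i sin(nθ))
= 5^4(cos(4*120°) + i sin(4*120°))
= 625(cos 120° + i sin 120°)
= -625/2 + (625*sqrt(3)/2)i


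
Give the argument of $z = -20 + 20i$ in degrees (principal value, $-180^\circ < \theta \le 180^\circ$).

θ = arctan(b/a) = arctan(20/-20) (quadrant-adjusted) = 135°


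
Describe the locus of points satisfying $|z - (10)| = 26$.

|z - z0| = r describes a circle centered at z0 with radius r
Here z0 = 10 and r = 26
Locus: Circle centered at (10, 0) with radius 26


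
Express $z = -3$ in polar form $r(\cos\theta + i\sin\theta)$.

r = |z| = sqrt(a^2 + b^2) = sqrt((-3)^2 + (0)^2) = sqrt(9 + 0) = sqrt(9) = 3
b = 0 and a < 0, so z lies on the negative real axis: θ = 180°
z = 3(cos 180° + i sin 180°)


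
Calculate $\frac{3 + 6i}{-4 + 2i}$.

Multiply numerator and denominator by conjugate (-4 - 2i):
= (3 + 6i)(-4 - 2i) / ((-4)^2 + 2^2)
= (-30i) / 20
Divide through by 10: (-3i) / 2
= 0 - (3/2)i


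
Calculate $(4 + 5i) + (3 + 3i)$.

(4 + 3) + (5 + 3)i = 7 + 8i


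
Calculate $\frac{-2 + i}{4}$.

Divisor is real, so divide each part by 4:
= -1/2 + (1/4)i


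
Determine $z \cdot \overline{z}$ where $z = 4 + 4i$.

z * conjugate(z) = |z|^2 = a^2 + b^2
= 4^2 + 4^2 = 32


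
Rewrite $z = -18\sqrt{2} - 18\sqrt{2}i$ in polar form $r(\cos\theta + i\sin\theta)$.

r = |z| = sqrt(a^2 + b^2) = sqrt((-18*sqrt(2))^2 + (-18*sqrt(2))^2) = sqrt(648 + 648) = sqrt(1296) = 36
θ = arctan(b/a) = arctan(-25.4558/-25.4558) (quadrant-adjusted) = 225°
z = 36(cos 225° + i sin 225°)


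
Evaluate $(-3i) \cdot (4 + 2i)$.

(a1*a2 - b1*b2) + (a1*b2 + b1*a2)i
= (0 - (-6)) + (0 + (-12))i
= 6 - 12i


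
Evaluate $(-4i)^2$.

(a + bi)^2 = a^2 - b^2 + 2abi
= 0^2 - (-4)^2 + 2*0*(-4)i
= -16


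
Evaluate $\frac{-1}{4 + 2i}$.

Multiply numerator and denominator by conjugate (4 - 2i):
= (-1)(4 - 2i) / (4^2 + 2^2)
= (-4 + 2i) / 20
Divide through by 2: (-2 + i) / 10
= -1/5 + (1/10)i


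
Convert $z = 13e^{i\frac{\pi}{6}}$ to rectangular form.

a = r cos θ = 13 * sqrt(3)/2 = 13*sqrt(3)/2
b = r sin θ = 13 * 1/2 = 13/2
z = 13*sqrt(3)/2 + (13/2)i


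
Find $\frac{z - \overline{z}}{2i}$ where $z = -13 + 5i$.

z - conjugate(z) = 2bi
(z - conjugate(z))/(2i) = 2bi/(2i) = b = 5


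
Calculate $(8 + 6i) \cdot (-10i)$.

(a1*a2 - b1*b2) + (a1*b2 + b1*a2)i
= (0 - (-60)) + (-80 + 0)i
= 60 - 80i


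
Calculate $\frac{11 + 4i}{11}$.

Divisor is real, so divide each part by 11:
= 1 + (4/11)i


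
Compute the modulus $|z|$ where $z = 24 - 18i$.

|z| = sqrt(a^2 + b^2) = sqrt(24^2 + (-18)^2) = sqrt(900) = 30


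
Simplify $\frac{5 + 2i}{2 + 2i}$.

Multiply numerator and denominator by conjugate (2 - 2i):
= (5 + 2i)(2 - 2i) / (2^2 + 2^2)
= (14 - 6i) / 8
Divide through by 2: (7 - 3i) / 4
= 7/4 - (3/4)i


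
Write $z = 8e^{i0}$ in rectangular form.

a = r cos θ = 8 * 1 = 8
b = r sin θ = 8 * 0 = 0
z = 8


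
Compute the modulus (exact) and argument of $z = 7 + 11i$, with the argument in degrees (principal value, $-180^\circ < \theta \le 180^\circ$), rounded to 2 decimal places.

|z| = sqrt(7^2 + 11^2) = sqrt(170)
arg(z) = arctan(b/a) = arctan(11/7) (quadrant-adjusted) = 57.53°


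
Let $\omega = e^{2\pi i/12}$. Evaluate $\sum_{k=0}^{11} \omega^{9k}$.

Let ζ = ω^9 = e^(2πi·9/12). Since 12 ∤ 9, ζ ≠ 1.
Sum = Σ_{k=0}^{11} ζ^k = (ζ^12 - 1)/(ζ - 1) = (ω^{9·12} - 1)/(ζ - 1) = (1 - 1)/(ζ - 1) = 0


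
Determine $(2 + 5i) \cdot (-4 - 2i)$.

(a1*a2 - b1*b2) + (a1*b2 + b1*a2)i
= (-8 - (-10)) + (-4 + (-20))i
= 2 - 24i


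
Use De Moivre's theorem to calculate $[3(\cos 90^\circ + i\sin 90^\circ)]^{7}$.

By De Moivre: z^n = r^n(cos(nθ) + i sin(nθ))
= 3^7(cos(7*90°) + i sin(7*90°))
= 2187(cos 270° + i sin 270°)
= -2187i


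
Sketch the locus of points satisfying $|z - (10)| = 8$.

|z - z0| = r describes a circle centered at z0 with radius r
Here z0 = 10 and r = 8
Locus: Circle centered at (10, 0) with radius 8


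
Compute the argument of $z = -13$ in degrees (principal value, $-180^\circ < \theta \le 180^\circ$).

b = 0 and a < 0, so z lies on the negative real axis: θ = 180°


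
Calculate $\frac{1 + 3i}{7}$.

Divisor is real, so divide each part by 7:
= 1/7 + (3/7)i


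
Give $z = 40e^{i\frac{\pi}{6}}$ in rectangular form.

a = r cos θ = 40 * sqrt(3)/2 = 20*sqrt(3)
b = r sin θ = 40 * 1/2 = 20
z = 20*sqrt(3) + 20i


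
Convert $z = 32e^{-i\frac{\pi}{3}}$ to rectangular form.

a = r cos θ = 32 * 1/2 = 16
b = r sin θ = 32 * -sqrt(3)/2 = -16*sqrt(3)
z = 16 - 16*sqrt(3)i


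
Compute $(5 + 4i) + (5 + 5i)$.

(5 + 5) + (4 + 5)i = 10 + 9i


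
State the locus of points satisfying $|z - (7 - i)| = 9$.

|z - z0| = r describes a circle centered at z0 with radius r
Here z0 = 7 - i and r = 9
Locus: Circle centered at (7, -1) with radius 9


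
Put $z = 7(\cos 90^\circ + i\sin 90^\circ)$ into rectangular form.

a = r cos θ = 7 * 0 = 0
b = r sin θ = 7 * 1 = 7
z = 7i


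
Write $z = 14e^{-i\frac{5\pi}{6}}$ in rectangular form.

a = r cos θ = 14 * -sqrt(3)/2 = -7*sqrt(3)
b = r sin θ = 14 * -1/2 = -7
z = -7*sqrt(3) - 7i


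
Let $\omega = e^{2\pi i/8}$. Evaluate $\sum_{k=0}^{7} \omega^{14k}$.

Let ζ = ω^14 = e^(2πi·14/8). Since 8 ∤ 14, ζ ≠ 1.
Sum = Σ_{k=0}^{7} ζ^k = (ζ^8 - 1)/(ζ - 1) = (ω^{14·8} - 1)/(ζ - 1) = (1 - 1)/(ζ - 1) = 0


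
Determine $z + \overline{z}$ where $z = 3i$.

z + conjugate(z) = (a + bi) + (a - bi) = 2a
= 2 * 0 = 0


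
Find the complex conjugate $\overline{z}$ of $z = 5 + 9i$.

If z = a + bi, then conjugate(z) = a - bi
conjugate(5 + 9i) = 5 - 9i


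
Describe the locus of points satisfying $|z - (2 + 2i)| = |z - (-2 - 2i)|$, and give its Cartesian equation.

|z - z1| = |z - z2| means z is equidistant from z1 and z2,
i.e. the perpendicular bisector of the segment from (2, 2) to (-2, -2) (midpoint (0, 0)).
With z = x + yi, square both sides:
(x - 2)^2 + (y - 2)^2 = (x - (-2))^2 + (y - (-2))^2
The x^2 and y^2 terms cancel: -8x + (-8)y = 8 - 8 = 0
Simplify: x + y = 0
Locus: Perpendicular bisector of the segment from (2, 2) to (-2, -2): the line x + y = 0


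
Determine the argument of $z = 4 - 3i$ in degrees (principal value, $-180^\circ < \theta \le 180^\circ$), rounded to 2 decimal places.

θ = arctan(b/a) = arctan(-3/4) (quadrant-adjusted) = -36.87°


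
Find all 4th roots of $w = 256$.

|w| = 256, arg(w) = 0°
Root modulus = 256^(1/4) = 4
Root arguments: θ_k = (0° + 360°k)/4 for k = 0, 1, ..., 3
Roots: 4, 4i, -4, -4i


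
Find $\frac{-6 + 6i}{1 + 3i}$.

Multiply numerator and denominator by conjugate (1 - 3i):
= (-6 + 6i)(1 - 3i) / (1^2 + 3^2)
= (12 + 24i) / 10
Divide through by 2: (6 + 12i) / 5
= 6/5 + (12/5)i


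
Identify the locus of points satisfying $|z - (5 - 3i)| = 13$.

|z - z0| = r describes a circle centered at z0 with radius r
Here z0 = 5 - 3i and r = 13
Locus: Circle centered at (5, -3) with radius 13


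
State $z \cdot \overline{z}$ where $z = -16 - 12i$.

z * conjugate(z) = |z|^2 = a^2 + b^2
= (-16)^2 + (-12)^2 = 400


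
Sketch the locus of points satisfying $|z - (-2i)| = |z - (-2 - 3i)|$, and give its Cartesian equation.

|z - z1| = |z - z2| means z is equidistant from z1 and z2,
i.e. the perpendicular bisector of the segment from (0, -2) to (-2, -3) (midpoint (-1, -5/2)).
With z = x + yi, square both sides:
(x - 0)^2 + (y - (-2))^2 = (x - (-2))^2 + (y - (-3))^2
The x^2 and y^2 terms cancel: -4x + (-2)y = 13 - 4 = 9
Simplify: 4x + 2y = -9
Locus: Perpendicular bisector of the segment from (0, -2) to (-2, -3): the line 4x + 2y = -9


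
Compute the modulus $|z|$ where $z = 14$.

|z| = sqrt(a^2 + b^2) = sqrt(14^2 + 0^2) = sqrt(196) = 14


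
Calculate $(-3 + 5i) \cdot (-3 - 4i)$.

(a1*a2 - b1*b2) + (a1*b2 + b1*a2)i
= (9 - (-20)) + (12 + (-15))i
= 29 - 3i


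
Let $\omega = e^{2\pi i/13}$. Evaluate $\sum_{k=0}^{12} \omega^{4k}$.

Let ζ = ω^4 = e^(2πi·4/13). Since 13 ∤ 4, ζ ≠ 1.
Sum = Σ_{k=0}^{12} ζ^k = (ζ^13 - 1)/(ζ - 1) = (ω^{4·13} - 1)/(ζ - 1) = (1 - 1)/(ζ - 1) = 0


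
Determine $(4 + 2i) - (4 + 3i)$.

(4 - 4) + (2 - 3)i = -i


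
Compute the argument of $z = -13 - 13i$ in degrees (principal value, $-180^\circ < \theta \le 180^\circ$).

θ = arctan(b/a) = arctan(-13/-13) (quadrant-adjusted) = -135°


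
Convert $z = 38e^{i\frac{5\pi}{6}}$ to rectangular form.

a = r cos θ = 38 * -sqrt(3)/2 = -19*sqrt(3)
b = r sin θ = 38 * 1/2 = 19
z = -19*sqrt(3) + 19i


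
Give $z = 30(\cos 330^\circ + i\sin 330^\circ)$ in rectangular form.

a = r cos θ = 30 * sqrt(3)/2 = 15*sqrt(3)
b = r sin θ = 30 * -1/2 = -15
z = 15*sqrt(3) - 15i


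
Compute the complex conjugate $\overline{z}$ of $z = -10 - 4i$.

If z = a + bi, then conjugate(z) = a - bi
conjugate(-10 - 4i) = -10 + 4i


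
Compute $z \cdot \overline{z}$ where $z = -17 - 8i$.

z * conjugate(z) = |z|^2 = a^2 + b^2
= (-17)^2 + (-8)^2 = 353


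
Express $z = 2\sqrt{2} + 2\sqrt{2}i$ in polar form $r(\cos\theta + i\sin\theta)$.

r = |z| = sqrt(a^2 + b^2) = sqrt((2*sqrt(2))^2 + (2*sqrt(2))^2) = sqrt(8 + 8) = sqrt(16) = 4
θ = arctan(b/a) = arctan(2.8284/2.8284) (quadrant-adjusted) = 45°
z = 4(cos 45° + i sin 45°)


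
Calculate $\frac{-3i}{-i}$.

Multiply numerator and denominator by conjugate (i):
= (-3i)(i) / (0^2 + (-1)^2)
= (3) / 1
= 3


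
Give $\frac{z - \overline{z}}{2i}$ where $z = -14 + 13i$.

z - conjugate(z) = 2bi
(z - conjugate(z))/(2i) = 2bi/(2i) = b = 13


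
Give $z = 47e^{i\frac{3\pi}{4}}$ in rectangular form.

a = r cos θ = 47 * -sqrt(2)/2 = -47*sqrt(2)/2
b = r sin θ = 47 * sqrt(2)/2 = 47*sqrt(2)/2
z = -47*sqrt(2)/2 + (47*sqrt(2)/2)i


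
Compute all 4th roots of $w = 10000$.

|w| = 10000, arg(w) = 0°
Root modulus = 10000^(1/4) = 10
Root arguments: θ_k = (0° + 360°k)/4 for k = 0, 1, ..., 3
Roots: 10, 10i, -10, -10i


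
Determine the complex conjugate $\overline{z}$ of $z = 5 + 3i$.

If z = a + bi, then conjugate(z) = a - bi
conjugate(5 + 3i) = 5 - 3i


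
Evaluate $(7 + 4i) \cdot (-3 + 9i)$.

(a1*a2 - b1*b2) + (a1*b2 + b1*a2)i
= (-21 - 36) + (63 + (-12))i
= -57 + 51i


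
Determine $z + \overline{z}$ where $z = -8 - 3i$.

z + conjugate(z) = (a + bi) + (a - bi) = 2a
= 2 * (-8) = -16


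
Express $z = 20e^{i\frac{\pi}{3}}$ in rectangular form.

a = r cos θ = 20 * 1/2 = 10
b = r sin θ = 20 * sqrt(3)/2 = 10*sqrt(3)
z = 10 + 10*sqrt(3)i


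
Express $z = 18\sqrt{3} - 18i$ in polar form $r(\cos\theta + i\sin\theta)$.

r = |z| = sqrt(a^2 + b^2) = sqrt((18*sqrt(3))^2 + (-18)^2) = sqrt(972 + 324) = sqrt(1296) = 36
θ = arctan(b/a) = arctan(-18/31.1769) (quadrant-adjusted) = 330°
z = 36(cos 330° + i sin 330°)


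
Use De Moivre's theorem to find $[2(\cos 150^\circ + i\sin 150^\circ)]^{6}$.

By De Moivre: z^n = r^n(cos(nθ) + i sin(nθ))
= 2^6(cos(6*150°) + i sin(6*150°))
= 64(cos 180° + i sin 180°)
= -64


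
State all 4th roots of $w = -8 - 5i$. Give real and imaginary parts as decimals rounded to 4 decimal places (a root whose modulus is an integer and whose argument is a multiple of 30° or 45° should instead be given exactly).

|w| = sqrt(89) ≈ 9.433981, arg(w) ≈ 212.005383°
Root modulus = sqrt(89)^(1/4) ≈ 1.752563
Root arguments: θ_k = (arg(w) + 360°k)/4 for k = 0, 1, ..., 3
Compute each root as (root modulus)(cos θ_k + i sin θ_k) using full-precision intermediates, then round to 4 decimal places.
Roots: 1.0547 + 1.3997i, -1.3997 + 1.0547i, -1.0547 - 1.3997i, 1.3997 - 1.0547i


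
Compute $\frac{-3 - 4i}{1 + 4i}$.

Multiply numerator and denominator by conjugate (1 - 4i):
= (-3 - 4i)(1 - 4i) / (1^2 + 4^2)
= (-19 + 8i) / 17
= -19/17 + (8/17)i


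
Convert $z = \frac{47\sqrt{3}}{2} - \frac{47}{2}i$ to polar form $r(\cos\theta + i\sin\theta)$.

r = |z| = sqrt(a^2 + b^2) = sqrt((47*sqrt(3)/2)^2 + (-47/2)^2) = sqrt(6627/4 + 2209/4) = sqrt(2209) = 47
θ = arctan(b/a) = arctan(-23.5/40.7032) (quadrant-adjusted) = 330°
z = 47(cos 330° + i sin 330°)


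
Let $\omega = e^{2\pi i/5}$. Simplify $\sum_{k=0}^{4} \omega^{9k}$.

Let ζ = ω^9 = e^(2πi·9/5). Since 5 ∤ 9, ζ ≠ 1.
Sum = Σ_{k=0}^{4} ζ^k = (ζ^5 - 1)/(ζ - 1) = (ω^{9·5} - 1)/(ζ - 1) = (1 - 1)/(ζ - 1) = 0


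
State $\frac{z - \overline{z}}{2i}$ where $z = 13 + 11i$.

z - conjugate(z) = 2bi
(z - conjugate(z))/(2i) = 2bi/(2i) = b = 11


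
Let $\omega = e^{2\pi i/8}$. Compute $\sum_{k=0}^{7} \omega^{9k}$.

Let ζ = ω^9 = e^(2πi·9/8). Since 8 ∤ 9, ζ ≠ 1.
Sum = Σ_{k=0}^{7} ζ^k = (ζ^8 - 1)/(ζ - 1) = (ω^{9·8} - 1)/(ζ - 1) = (1 - 1)/(ζ - 1) = 0


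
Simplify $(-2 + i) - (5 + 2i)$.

(-2 - 5) + (1 - 2)i = -7 - i


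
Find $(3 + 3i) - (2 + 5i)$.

(3 - 2) + (3 - 5)i = 1 - 2i


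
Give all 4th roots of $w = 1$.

|w| = 1, arg(w) = 0°
Root modulus = 1^(1/4) = 1
Root arguments: θ_k = (0° + 360°k)/4 for k = 0, 1, ..., 3
Roots: 1, i, -1, -i


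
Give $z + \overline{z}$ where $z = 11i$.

z + conjugate(z) = (a + bi) + (a - bi) = 2a
= 2 * 0 = 0


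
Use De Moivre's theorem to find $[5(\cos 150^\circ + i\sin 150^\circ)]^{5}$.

By De Moivre: z^n = r^n(cos(nθ) + i sin(nθ))
= 5^5(cos(5*150°) + i sin(5*150°))
= 3125(cos 30° + i sin 30°)
= 3125*sqrt(3)/2 + (3125/2)i


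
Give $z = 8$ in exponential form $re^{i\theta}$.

r = |z| = sqrt((8)^2 + (0)^2) = sqrt(64 + 0) = sqrt(64) = 8
b = 0 and a > 0, so z lies on the positive real axis: θ = 0
z = 8e^(i*0) = 8


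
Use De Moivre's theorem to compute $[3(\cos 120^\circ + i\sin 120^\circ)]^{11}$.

By De Moivre: z^n = r^n(cos(nθ) + i sin(nθ))
= 3^11(cos(11*120°) + i sin(11*120°))
= 177147(cos 240° + i sin 240°)
= -177147/2 - (177147*sqrt(3)/2)i


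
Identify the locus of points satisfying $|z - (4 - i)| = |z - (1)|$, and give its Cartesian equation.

|z - z1| = |z - z2| means z is equidistant from z1 and z2,
i.e. the perpendicular bisector of the segment from (4, -1) to (1, 0) (midpoint (5/2, -1/2)).
With z = x + yi, square both sides:
(x - 4)^2 + (y - (-1))^2 = (x - 1)^2 + (y - 0)^2
The x^2 and y^2 terms cancel: -6x + 2y = 1 - 17 = -16
Simplify: 3x - y = 8
Locus: Perpendicular bisector of the segment from (4, -1) to (1, 0): the line 3x - y = 8


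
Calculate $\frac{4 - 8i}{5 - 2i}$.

Multiply numerator and denominator by conjugate (5 + 2i):
= (4 - 8i)(5 + 2i) / (5^2 + (-2)^2)
= (36 - 32i) / 29
= 36/29 - (32/29)i


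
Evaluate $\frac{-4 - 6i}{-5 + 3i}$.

Multiply numerator and denominator by conjugate (-5 - 3i):
= (-4 - 6i)(-5 - 3i) / ((-5)^2 + 3^2)
= (2 + 42i) / 34
Divide through by 2: (1 + 21i) / 17
= 1/17 + (21/17)i


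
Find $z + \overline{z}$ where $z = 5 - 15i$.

z + conjugate(z) = (a + bi) + (a - bi) = 2a
= 2 * 5 = 10


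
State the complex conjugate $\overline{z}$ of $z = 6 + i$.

If z = a + bi, then conjugate(z) = a - bi
conjugate(6 + i) = 6 - i


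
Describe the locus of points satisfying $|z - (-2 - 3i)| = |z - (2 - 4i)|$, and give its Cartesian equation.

|z - z1| = |z - z2| means z is equidistant from z1 and z2,
i.e. the perpendicular bisector of the segment from (-2, -3) to (2, -4) (midpoint (0, -7/2)).
With z = x + yi, square both sides:
(x - (-2))^2 + (y - (-3))^2 = (x - 2)^2 + (y - (-4))^2
The x^2 and y^2 terms cancel: 8x + (-2)y = 20 - 13 = 7
Simplify: 8x - 2y = 7
Locus: Perpendicular bisector of the segment from (-2, -3) to (2, -4): the line 8x - 2y = 7


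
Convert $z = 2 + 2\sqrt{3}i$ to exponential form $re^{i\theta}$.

r = |z| = sqrt((2)^2 + (2*sqrt(3))^2) = sqrt(4 + 12) = sqrt(16) = 4
θ = arctan(b/a) = arctan(3.4641/2) (quadrant-adjusted) = 60° = π/3
z = 4e^(i*π/3)


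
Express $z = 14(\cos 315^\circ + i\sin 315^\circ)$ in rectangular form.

a = r cos θ = 14 * sqrt(2)/2 = 7*sqrt(2)
b = r sin θ = 14 * -sqrt(2)/2 = -7*sqrt(2)
z = 7*sqrt(2) - 7*sqrt(2)i


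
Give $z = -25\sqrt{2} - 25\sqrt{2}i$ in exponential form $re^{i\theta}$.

r = |z| = sqrt((-25*sqrt(2))^2 + (-25*sqrt(2))^2) = sqrt(1250 + 1250) = sqrt(2500) = 50
θ = arctan(b/a) = arctan(-35.3553/-35.3553) (quadrant-adjusted) = -135° = -3π/4
z = 50e^(-i*3π/4)


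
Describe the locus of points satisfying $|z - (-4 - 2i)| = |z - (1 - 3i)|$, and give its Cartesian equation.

|z - z1| = |z - z2| means z is equidistant from z1 and z2,
i.e. the perpendicular bisector of the segment from (-4, -2) to (1, -3) (midpoint (-3/2, -5/2)).
With z = x + yi, square both sides:
(x - (-4))^2 + (y - (-2))^2 = (x - 1)^2 + (y - (-3))^2
The x^2 and y^2 terms cancel: 10x + (-2)y = 10 - 20 = -10
Simplify: 5x - y = -5
Locus: Perpendicular bisector of the segment from (-4, -2) to (1, -3): the line 5x - y = -5


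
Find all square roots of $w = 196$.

|w| = 196, arg(w) = 0°
Root modulus = 196^(1/2) = 14
Root arguments: θ_k = (0° + 360°k)/2 for k = 0, 1, ..., 1
Roots: 14, -14


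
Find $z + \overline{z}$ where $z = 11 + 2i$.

z + conjugate(z) = (a + bi) + (a - bi) = 2a
= 2 * 11 = 22


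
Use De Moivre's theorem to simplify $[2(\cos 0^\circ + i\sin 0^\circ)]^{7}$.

By De Moivre: z^n = r^n(cos(nθ) + i sin(nθ))
= 2^7(cos(7*0°) + i sin(7*0°))
= 128(cos 0° + i sin 0°)
= 128


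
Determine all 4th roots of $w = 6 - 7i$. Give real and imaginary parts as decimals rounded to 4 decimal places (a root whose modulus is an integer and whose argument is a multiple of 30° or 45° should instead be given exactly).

|w| = sqrt(85) ≈ 9.219544, arg(w) ≈ 310.601295°
Root modulus = sqrt(85)^(1/4) ≈ 1.742518
Root arguments: θ_k = (arg(w) + 360°k)/4 for k = 0, 1, ..., 3
Compute each root as (root modulus)(cos θ_k + i sin θ_k) using full-precision intermediates, then round to 4 decimal places.
Roots: 0.3727 + 1.7022i, -1.7022 + 0.3727i, -0.3727 - 1.7022i, 1.7022 - 0.3727i


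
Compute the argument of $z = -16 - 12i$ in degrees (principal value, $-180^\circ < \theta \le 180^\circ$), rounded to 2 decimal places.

θ = arctan(b/a) = arctan(-12/-16) (quadrant-adjusted) = -143.13°


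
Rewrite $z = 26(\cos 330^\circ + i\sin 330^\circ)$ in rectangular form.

a = r cos θ = 26 * sqrt(3)/2 = 13*sqrt(3)
b = r sin θ = 26 * -1/2 = -13
z = 13*sqrt(3) - 13i


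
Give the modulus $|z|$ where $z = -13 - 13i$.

|z| = sqrt(a^2 + b^2) = sqrt((-13)^2 + (-13)^2) = sqrt(338) = sqrt(338)


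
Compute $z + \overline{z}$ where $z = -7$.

z + conjugate(z) = (a + bi) + (a - bi) = 2a
= 2 * (-7) = -14


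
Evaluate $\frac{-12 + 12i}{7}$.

Divisor is real, so divide each part by 7:
= -12/7 + (12/7)i


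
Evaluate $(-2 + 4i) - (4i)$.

(-2 - 0) + (4 - 4)i = -2


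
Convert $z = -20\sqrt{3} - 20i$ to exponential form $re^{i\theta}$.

r = |z| = sqrt((-20*sqrt(3))^2 + (-20)^2) = sqrt(1200 + 400) = sqrt(1600) = 40
θ = arctan(b/a) = arctan(-20/-34.641) (quadrant-adjusted) = -150° = -5π/6
z = 40e^(-i*5π/6)


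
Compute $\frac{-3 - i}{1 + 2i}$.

Multiply numerator and denominator by conjugate (1 - 2i):
= (-3 - i)(1 - 2i) / (1^2 + 2^2)
= (-5 + 5i) / 5
= -1 + i


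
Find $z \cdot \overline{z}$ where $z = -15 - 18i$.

z * conjugate(z) = |z|^2 = a^2 + b^2
= (-15)^2 + (-18)^2 = 549


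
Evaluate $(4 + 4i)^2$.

(a + bi)^2 = a^2 - b^2 + 2abi
= 4^2 - 4^2 + 2*4*4i
= 32i


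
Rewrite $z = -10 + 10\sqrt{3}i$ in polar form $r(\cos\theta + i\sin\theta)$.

r = |z| = sqrt(a^2 + b^2) = sqrt((-10)^2 + (10*sqrt(3))^2) = sqrt(100 + 300) = sqrt(400) = 20
θ = arctan(b/a) = arctan(17.3205/-10) (quadrant-adjusted) = 120°
z = 20(cos 120° + i sin 120°)


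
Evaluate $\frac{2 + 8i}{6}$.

Divisor is real, so divide each part by 6:
= 1/3 + (4/3)i


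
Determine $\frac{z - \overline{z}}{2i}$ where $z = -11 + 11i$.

z - conjugate(z) = 2bi
(z - conjugate(z))/(2i) = 2bi/(2i) = b = 11


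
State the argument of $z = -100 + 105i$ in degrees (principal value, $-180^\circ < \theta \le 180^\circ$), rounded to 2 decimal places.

θ = arctan(b/a) = arctan(105/-100) (quadrant-adjusted) = 133.60°


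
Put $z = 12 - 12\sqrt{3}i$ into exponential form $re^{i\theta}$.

r = |z| = sqrt((12)^2 + (-12*sqrt(3))^2) = sqrt(144 + 432) = sqrt(576) = 24
θ = arctan(b/a) = arctan(-20.7846/12) (quadrant-adjusted) = -60° = -π/3
z = 24e^(-i*π/3)


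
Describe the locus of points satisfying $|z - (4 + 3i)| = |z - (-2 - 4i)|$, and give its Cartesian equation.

|z - z1| = |z - z2| means z is equidistant from z1 and z2,
i.e. the perpendicular bisector of the segment from (4, 3) to (-2, -4) (midpoint (1, -1/2)).
With z = x + yi, square both sides:
(x - 4)^2 + (y - 3)^2 = (x - (-2))^2 + (y - (-4))^2
The x^2 and y^2 terms cancel: -12x + (-14)y = 20 - 25 = -5
Simplify: 12x + 14y = 5
Locus: Perpendicular bisector of the segment from (4, 3) to (-2, -4): the line 12x + 14y = 5


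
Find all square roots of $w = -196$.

|w| = 196, arg(w) = 180°
Root modulus = 196^(1/2) = 14
Root arguments: θ_k = (180° + 360°k)/2 for k = 0, 1, ..., 1
Roots: 14i, -14i


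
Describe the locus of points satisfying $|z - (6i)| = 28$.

|z - z0| = r describes a circle centered at z0 with radius r
Here z0 = 6i and r = 28
Locus: Circle centered at (0, 6) with radius 28


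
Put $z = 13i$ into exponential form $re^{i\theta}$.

r = |z| = sqrt((0)^2 + (13)^2) = sqrt(0 + 169) = sqrt(169) = 13
a = 0 and b > 0, so z lies on the positive imaginary axis: θ = 90° = π/2
z = 13e^(i*π/2)


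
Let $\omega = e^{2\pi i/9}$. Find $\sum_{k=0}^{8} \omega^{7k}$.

Let ζ = ω^7 = e^(2πi·7/9). Since 9 ∤ 7, ζ ≠ 1.
Sum = Σ_{k=0}^{8} ζ^k = (ζ^9 - 1)/(ζ - 1) = (ω^{7·9} - 1)/(ζ - 1) = (1 - 1)/(ζ - 1) = 0


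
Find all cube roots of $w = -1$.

|w| = 1, arg(w) = 180°
Root modulus = 1^(1/3) = 1
Root arguments: θ_k = (180° + 360°k)/3 for k = 0, 1, ..., 2
Roots: 1/2 + (sqrt(3)/2)i, -1, 1/2 - (sqrt(3)/2)i


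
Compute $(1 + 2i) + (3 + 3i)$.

(1 + 3) + (2 + 3)i = 4 + 5i


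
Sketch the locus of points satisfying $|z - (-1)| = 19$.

|z - z0| = r describes a circle centered at z0 with radius r
Here z0 = -1 and r = 19
Locus: Circle centered at (-1, 0) with radius 19


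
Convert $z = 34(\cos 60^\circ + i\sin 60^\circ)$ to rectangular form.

a = r cos θ = 34 * 1/2 = 17
b = r sin θ = 34 * sqrt(3)/2 = 17*sqrt(3)
z = 17 + 17*sqrt(3)i


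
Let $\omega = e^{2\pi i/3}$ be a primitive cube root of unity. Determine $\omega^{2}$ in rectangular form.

ω^2 = e^(2πi·2/3) = e^(i·4π/3)
= cos(4π/3) + i sin(4π/3)
= -1/2 - (sqrt(3)/2)i


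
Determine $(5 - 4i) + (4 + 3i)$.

(5 + 4) + (-4 + 3)i = 9 - i


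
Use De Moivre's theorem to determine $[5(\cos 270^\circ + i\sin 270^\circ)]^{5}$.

By De Moivre: z^n = r^n(cos(nθ) + i sin(nθ))
= 5^5(cos(5*270°) + i sin(5*270°))
= 3125(cos 270° + i sin 270°)
= -3125i


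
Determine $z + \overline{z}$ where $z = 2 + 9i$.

z + conjugate(z) = (a + bi) + (a - bi) = 2a
= 2 * 2 = 4


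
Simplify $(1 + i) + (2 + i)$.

(1 + 2) + (1 + 1)i = 3 + 2i


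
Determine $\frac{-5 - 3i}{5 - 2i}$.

Multiply numerator and denominator by conjugate (5 + 2i):
= (-5 - 3i)(5 + 2i) / (5^2 + (-2)^2)
= (-19 - 25i) / 29
= -19/29 - (25/29)i


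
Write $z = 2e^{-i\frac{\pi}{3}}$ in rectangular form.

a = r cos θ = 2 * 1/2 = 1
b = r sin θ = 2 * -sqrt(3)/2 = -sqrt(3)
z = 1 - sqrt(3)i


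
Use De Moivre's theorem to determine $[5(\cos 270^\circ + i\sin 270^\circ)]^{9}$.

By De Moivre: z^n = r^n(cos(nθ) + i sin(nθ))
= 5^9(cos(9*270°) + i sin(9*270°))
= 1953125(cos 270° + i sin 270°)
= -1953125i


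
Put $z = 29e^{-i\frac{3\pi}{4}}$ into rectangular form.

a = r cos θ = 29 * -sqrt(2)/2 = -29*sqrt(2)/2
b = r sin θ = 29 * -sqrt(2)/2 = -29*sqrt(2)/2
z = -29*sqrt(2)/2 - (29*sqrt(2)/2)i


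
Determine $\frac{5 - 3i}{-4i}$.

Multiply numerator and denominator by conjugate (4i):
= (5 - 3i)(4i) / (0^2 + (-4)^2)
= (12 + 20i) / 16
Divide through by 4: (3 + 5i) / 4
= 3/4 + (5/4)i


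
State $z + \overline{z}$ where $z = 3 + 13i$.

z + conjugate(z) = (a + bi) + (a - bi) = 2a
= 2 * 3 = 6


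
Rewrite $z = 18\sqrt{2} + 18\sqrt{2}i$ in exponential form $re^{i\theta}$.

r = |z| = sqrt((18*sqrt(2))^2 + (18*sqrt(2))^2) = sqrt(648 + 648) = sqrt(1296) = 36
θ = arctan(b/a) = arctan(25.4558/25.4558) (quadrant-adjusted) = 45° = π/4
z = 36e^(i*π/4)


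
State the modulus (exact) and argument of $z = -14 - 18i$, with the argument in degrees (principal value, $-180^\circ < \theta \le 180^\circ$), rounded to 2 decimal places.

|z| = sqrt((-14)^2 + (-18)^2) = sqrt(520)
arg(z) = arctan(b/a) = arctan(-18/-14) (quadrant-adjusted) = -127.87°


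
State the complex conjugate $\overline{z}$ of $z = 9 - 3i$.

If z = a + bi, then conjugate(z) = a - bi
conjugate(9 - 3i) = 9 + 3i


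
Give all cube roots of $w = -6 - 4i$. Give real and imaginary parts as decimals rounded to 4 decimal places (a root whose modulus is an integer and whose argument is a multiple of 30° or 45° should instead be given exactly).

|w| = sqrt(52) ≈ 7.211103, arg(w) ≈ 213.690068°
Root modulus = sqrt(52)^(1/3) ≈ 1.931971
Root arguments: θ_k = (arg(w) + 360°k)/3 for k = 0, 1, ..., 2
Compute each root as (root modulus)(cos θ_k + i sin θ_k) using full-precision intermediates, then round to 4 decimal places.
Roots: 0.6216 + 1.8292i, -1.8950 - 0.3762i, 1.2733 - 1.4530i


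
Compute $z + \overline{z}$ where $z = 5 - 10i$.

z + conjugate(z) = (a + bi) + (a - bi) = 2a
= 2 * 5 = 10


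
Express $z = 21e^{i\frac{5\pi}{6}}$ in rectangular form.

a = r cos θ = 21 * -sqrt(3)/2 = -21*sqrt(3)/2
b = r sin θ = 21 * 1/2 = 21/2
z = -21*sqrt(3)/2 + (21/2)i


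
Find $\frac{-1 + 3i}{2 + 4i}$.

Multiply numerator and denominator by conjugate (2 - 4i):
= (-1 + 3i)(2 - 4i) / (2^2 + 4^2)
= (10 + 10i) / 20
Divide through by 10: (1 + i) / 2
= 1/2 + (1/2)i


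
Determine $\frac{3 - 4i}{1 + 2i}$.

Multiply numerator and denominator by conjugate (1 - 2i):
= (3 - 4i)(1 - 2i) / (1^2 + 2^2)
= (-5 - 10i) / 5
= -1 - 2i


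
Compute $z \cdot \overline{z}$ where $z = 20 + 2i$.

z * conjugate(z) = |z|^2 = a^2 + b^2
= 20^2 + 2^2 = 404


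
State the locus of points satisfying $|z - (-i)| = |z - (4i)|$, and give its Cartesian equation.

|z - z1| = |z - z2| means z is equidistant from z1 and z2,
i.e. the perpendicular bisector of the segment from (0, -1) to (0, 4) (midpoint (0, 3/2)).
With z = x + yi, square both sides:
(x - 0)^2 + (y - (-1))^2 = (x - 0)^2 + (y - 4)^2
The x^2 and y^2 terms cancel: 0x + 10y = 16 - 1 = 15
Simplify: y = 3/2
Locus: Perpendicular bisector of the segment from (0, -1) to (0, 4): the line y = 3/2


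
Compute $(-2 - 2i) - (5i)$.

(-2 - 0) + (-2 - 5)i = -2 - 7i


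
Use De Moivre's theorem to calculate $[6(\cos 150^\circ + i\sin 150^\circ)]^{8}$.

By De Moivre: z^n = r^n(cos(nθ) + i sin(nθ))
= 6^8(cos(8*150°) + i sin(8*150°))
= 1679616(cos 120° + i sin 120°)
= -839808 + 839808*sqrt(3)i


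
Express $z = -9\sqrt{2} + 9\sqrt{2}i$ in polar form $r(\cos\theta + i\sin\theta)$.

r = |z| = sqrt(a^2 + b^2) = sqrt((-9*sqrt(2))^2 + (9*sqrt(2))^2) = sqrt(162 + 162) = sqrt(324) = 18
θ = arctan(b/a) = arctan(12.7279/-12.7279) (quadrant-adjusted) = 135°
z = 18(cos 135° + i sin 135°)
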